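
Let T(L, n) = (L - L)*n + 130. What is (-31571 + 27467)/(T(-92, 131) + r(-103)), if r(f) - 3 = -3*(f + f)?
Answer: -4104/751 ≈ -5.4647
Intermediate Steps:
T(L, n) = 130 (T(L, n) = 0*n + 130 = 0 + 130 = 130)
r(f) = 3 - 6*f (r(f) = 3 - 3*(f + f) = 3 - 6*f)
(-31571 + 27467)/(T(-92, 131) + r(-103)) = (-31571 + 27467)/(130 + (3 - 6*(-103))) = -4104/(130 + (3 + 618)) = -4104/(130 + 621) = -4104/751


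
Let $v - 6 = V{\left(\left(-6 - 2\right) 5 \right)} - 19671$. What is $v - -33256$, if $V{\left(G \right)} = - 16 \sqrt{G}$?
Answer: $13591 - 32 i \sqrt{10} \approx 13591.0 - 101.19 i$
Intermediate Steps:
$v = -19665 - 32 i \sqrt{10}$ ($v = 6 - \left(19671 + 16 \sqrt{\left(-6 - 2\right) 5}\right) = 6 - \left(19671 + 16 \sqrt{\left(-8\right) 5}\right) = 6 - \left(19671 + 16 \sqrt{-40}\right) = 6 - \left(19671 + 16 \cdot 2 i \sqrt{10}\right) = 6 - \left(19671 + 32 i \sqrt{10}\right) = -19665 - 32 i \sqrt{10} \approx -19665.0 - 101.19 i$)
$v - -33256 = \left(-19665 - 32 i \sqrt{10}\right) - -33256 = \left(-19665 - 32 i \sqrt{10}\right) + 33256 = 13591 - 32 i \sqrt{10}$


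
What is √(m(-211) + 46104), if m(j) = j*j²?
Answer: I*√9347827 ≈ 3057.4*I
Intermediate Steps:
m(j) = j³
√(m(-211) + 46104) = √((-211)³ + 46104) = √(-9393931 + 46104) = √(-9347827) = I*√9347827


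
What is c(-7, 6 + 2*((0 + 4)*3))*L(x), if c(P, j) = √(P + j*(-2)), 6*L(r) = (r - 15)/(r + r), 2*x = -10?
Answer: I*√67/3 ≈ 2.7285*I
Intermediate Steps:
x = -5 (x = (½)*(-10) = -5)
L(r) = (-15 + r)/(12*r) (L(r) = ((r - 15)/(r + r))/6 = ((-15 + r)/((2*r)))/6 = ((-15 + r)*(1/(2*r)))/6 = ((-15 + r)/(2*r))/6 = (-15 + r)/(12*r))
c(P, j) = √(P - 2*j)
c(-7, 6 + 2*((0 + 4)*3))*L(x) = √(-7 - 2*(6 + 2*((0 + 4)*3)))*((1/12)*(-15 - 5)/(-5)) = √(-7 - 2*(6 + 2*(4*3)))*((1/12)*(-⅕)*(-20)) = √(-7 - 2*(6 + 2*12))*(⅓) = √(-7 - 2*(6 + 24))*(⅓) = √(-7 - 2*30)*(⅓) = √(-7 - 60)*(⅓) = √(-67)*(⅓) = (I*√67)*(⅓) = I*√67/3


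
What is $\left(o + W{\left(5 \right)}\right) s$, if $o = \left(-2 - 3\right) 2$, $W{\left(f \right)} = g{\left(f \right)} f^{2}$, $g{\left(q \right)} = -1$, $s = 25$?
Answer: $-875$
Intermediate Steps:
$W{\left(f \right)} = - f^{2}$
$o = -10$ ($o = \left(-5\right) 2 = -10$)
$\left(o + W{\left(5 \right)}\right) s = \left(-10 - 5^{2}\right) 25 = \left(-10 - 25\right) 25 = \left(-35\right) 25 = -875$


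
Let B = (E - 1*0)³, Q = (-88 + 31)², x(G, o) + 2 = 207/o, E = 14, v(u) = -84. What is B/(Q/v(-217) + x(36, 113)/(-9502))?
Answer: -41248258016/581422363 ≈ -70.944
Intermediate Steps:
x(G, o) = -2 + 207/o
Q = 3249 (Q = (-57)² = 3249)
B = 2744 (B = (14 - 1*0)³ = (14 + 0)³ = 14³ = 2744)
B/(Q/v(-217) + x(36, 113)/(-9502)) = 2744/(3249/(-84) + (-2 + 207/113)/(-9502)) = 2744/(3249*(-1/84) + (-2 + 207*(1/113))*(-1/9502)) = 2744/(-1083/28 + (-2 + 207/113)*(-1/9502)) = 2744/(-1083/28 - 19/113*(-1/9502)) = 2744/(-1083/28 + 19/1073726) = 2744/(-581422363/15032164) = 2744*(-15032164/581422363) = -41248258016/581422363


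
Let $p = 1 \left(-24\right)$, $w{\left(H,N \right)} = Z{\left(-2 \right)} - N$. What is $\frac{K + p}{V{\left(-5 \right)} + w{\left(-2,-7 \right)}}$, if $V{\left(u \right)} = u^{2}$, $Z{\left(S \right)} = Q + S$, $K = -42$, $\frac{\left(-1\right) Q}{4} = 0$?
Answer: $- \frac{11}{5} \approx -2.2$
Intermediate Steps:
$Q = 0$ ($Q = \left(-4\right) 0 = 0$)
$Z{\left(S \right)} = S$ ($Z{\left(S \right)} = 0 + S = S$)
$w{\left(H,N \right)} = -2 - N$
$p = -24$
$\frac{K + p}{V{\left(-5 \right)} + w{\left(-2,-7 \right)}} = \frac{-42 - 24}{\left(-5\right)^{2} - -5} = - \frac{66}{25 + \left(-2 + 7\right)} = - \frac{66}{25 + 5} = - \frac{66}{30} = \left(-66\right) \frac{1}{30} = - \frac{11}{5}$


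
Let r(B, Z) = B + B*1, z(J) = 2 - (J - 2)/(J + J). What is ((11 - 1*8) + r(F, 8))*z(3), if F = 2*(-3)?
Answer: -33/2 ≈ -16.500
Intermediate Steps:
F = -6
z(J) = 2 - (-2 + J)/(2*J)
r(B, Z) = 2*B (r(B, Z) = B + B = 2*B)
((11 - 1*8) + r(F, 8))*z(3) = ((11 - 1*8) + 2*(-6))*(3/2 + 1/3) = ((11 - 8) - 12)*(3/2 + 1/3) = (3 - 12)*(11/6) = -9*11/6 = -33/2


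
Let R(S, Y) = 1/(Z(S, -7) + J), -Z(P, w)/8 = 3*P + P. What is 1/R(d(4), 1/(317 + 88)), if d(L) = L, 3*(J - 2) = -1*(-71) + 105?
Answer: -202/3 ≈ -67.333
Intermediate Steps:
Z(P, w) = -32*P (Z(P, w) = -8*(3*P + P) = -32*P)
J = 182/3 (J = 2 + (-1*(-71) + 105)/3 = 2 + (71 + 105)/3 = 2 + (⅓)*176 = 2 + 176/3 = 182/3 ≈ 60.667)
R(S, Y) = 1/(182/3 - 32*S) (R(S, Y) = 1/(-32*S + 182/3) = 1/(182/3 - 32*S))
1/R(d(4), 1/(317 + 88)) = 1/(-3/(-182 + 96*4)) = 1/(-3/(-182 + 384)) = 1/(-3/202) = -202/3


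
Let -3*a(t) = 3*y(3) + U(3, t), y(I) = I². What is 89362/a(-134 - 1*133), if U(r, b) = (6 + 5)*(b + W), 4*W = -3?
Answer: 357448/3891 ≈ 91.865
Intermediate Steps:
W = -¾ (W = (¼)*(-3) = -¾ ≈ -0.75000)
U(r, b) = -33/4 + 11*b (U(r, b) = (6 + 5)*(b - ¾) = 11*(-¾ + b) = -33/4 + 11*b)
a(t) = -25/4 - 11*t/3 (a(t) = -(3*3² + (-33/4 + 11*t))/3 = -(3*9 + (-33/4 + 11*t))/3 = -(27 + (-33/4 + 11*t))/3 = -(75/4 + 11*t)/3 = -25/4 - 11*t/3)
89362/a(-134 - 1*133) = 89362/(-25/4 - 11*(-134 - 1*133)/3) = 89362/(-25/4 - 11*(-134 - 133)/3) = 89362/(-25/4 - 11/3*(-267)) = 89362/(-25/4 + 979) = 89362/(3891/4) = 89362*(4/3891) = 357448/3891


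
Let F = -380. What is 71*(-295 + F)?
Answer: -47925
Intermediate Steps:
71*(-295 + F) = 71*(-295 - 380) = 71*(-675) = -47925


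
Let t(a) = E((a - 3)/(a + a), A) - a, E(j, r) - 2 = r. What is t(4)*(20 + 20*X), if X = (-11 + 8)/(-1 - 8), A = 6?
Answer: 320/3 ≈ 106.67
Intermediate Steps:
E(j, r) = 2 + r
t(a) = 8 - a (t(a) = (2 + 6) - a = 8 - a)
X = ⅓ (X = -3/(-9) = -3*(-⅑) = ⅓ ≈ 0.33333)
t(4)*(20 + 20*X) = (8 - 1*4)*(20 + 20*(⅓)) = (8 - 4)*(20 + 20/3) = 4*(80/3) = 320/3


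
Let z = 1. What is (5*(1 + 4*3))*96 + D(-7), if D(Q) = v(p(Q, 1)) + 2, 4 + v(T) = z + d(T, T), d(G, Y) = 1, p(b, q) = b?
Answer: 6240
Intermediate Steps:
v(T) = -2 (v(T) = -4 + (1 + 1) = -4 + 2 = -2)
D(Q) = 0 (D(Q) = -2 + 2 = 0)
(5*(1 + 4*3))*96 + D(-7) = (5*(1 + 4*3))*96 + 0 = (5*(1 + 12))*96 + 0 = (5*13)*96 + 0 = 65*96 + 0 = 6240 + 0 = 6240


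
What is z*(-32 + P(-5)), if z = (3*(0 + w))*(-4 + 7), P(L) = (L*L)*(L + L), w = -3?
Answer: 7614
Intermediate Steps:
P(L) = 2*L³ (P(L) = L²*(2*L) = 2*L³)
z = -27 (z = (3*(0 - 3))*(-4 + 7) = (3*(-3))*3 = -9*3 = -27)
z*(-32 + P(-5)) = -27*(-32 + 2*(-5)³) = -27*(-32 + 2*(-125)) = -27*(-32 - 250) = -27*(-282) = 7614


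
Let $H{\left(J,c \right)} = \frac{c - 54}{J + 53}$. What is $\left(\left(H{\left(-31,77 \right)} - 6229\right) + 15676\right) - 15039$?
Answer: $- \frac{123001}{22} \approx -5591.0$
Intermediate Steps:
$H{\left(J,c \right)} = \frac{-54 + c}{53 + J}$
$\left(\left(H{\left(-31,77 \right)} - 6229\right) + 15676\right) - 15039 = \left(\left(\frac{-54 + 77}{53 - 31} - 6229\right) + 15676\right) - 15039 = \left(\left(\frac{1}{22} \cdot 23 - 6229\right) + 15676\right) - 15039 = \left(\left(\frac{23}{22} - 6229\right) + 15676\right) - 15039 = \left(- \frac{137015}{22} + 15676\right) - 15039 = \frac{207857}{22} - 15039 = - \frac{123001}{22}$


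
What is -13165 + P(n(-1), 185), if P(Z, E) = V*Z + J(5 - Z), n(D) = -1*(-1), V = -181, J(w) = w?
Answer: -13342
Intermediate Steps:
n(D) = 1
P(Z, E) = 5 - 182*Z (P(Z, E) = -181*Z + (5 - Z) = 5 - 182*Z)
-13165 + P(n(-1), 185) = -13165 + (5 - 182*1) = -13165 + (5 - 182) = -13165 - 177 = -13342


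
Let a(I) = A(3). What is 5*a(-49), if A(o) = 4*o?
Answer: 60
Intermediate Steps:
a(I) = 12 (a(I) = 4*3 = 12)
5*a(-49) = 5*12 = 60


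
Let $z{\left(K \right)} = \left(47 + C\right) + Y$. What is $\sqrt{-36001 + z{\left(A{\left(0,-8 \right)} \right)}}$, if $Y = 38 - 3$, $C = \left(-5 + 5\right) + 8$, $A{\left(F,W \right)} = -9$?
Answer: $i \sqrt{35911} \approx 189.5 i$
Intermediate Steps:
$C = 8$ ($C = 0 + 8 = 8$)
$Y = 35$
$z{\left(K \right)} = 90$ ($z{\left(K \right)} = \left(47 + 8\right) + 35 = 55 + 35 = 90$)
$\sqrt{-36001 + z{\left(A{\left(0,-8 \right)} \right)}} = \sqrt{-36001 + 90} = \sqrt{-35911} = i \sqrt{35911}$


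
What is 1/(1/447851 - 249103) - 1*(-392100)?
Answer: 43743078941901349/111561027652 ≈ 3.9210e+5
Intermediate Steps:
1/(1/447851 - 249103) - 1*(-392100) = 1/(1/447851 - 249103) + 392100 = 1/(-111561027652/447851) + 392100 = -447851/111561027652 + 392100 = 43743078941901349/111561027652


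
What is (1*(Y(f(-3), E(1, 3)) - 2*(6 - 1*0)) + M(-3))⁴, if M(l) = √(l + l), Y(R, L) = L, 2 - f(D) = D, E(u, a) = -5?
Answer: (17 - I*√6)⁴ ≈ 73153.0 - 47138.0*I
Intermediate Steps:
f(D) = 2 - D
M(l) = √2*√l (M(l) = √(2*l) = √2*√l)
(1*(Y(f(-3), E(1, 3)) - 2*(6 - 1*0)) + M(-3))⁴ = (1*(-5 - 2*(6 - 1*0)) + √2*√(-3))⁴ = (1*(-5 - 2*(6 + 0)) + √2*(I*√3))⁴ = (1*(-5 - 2*6) + I*√6)⁴ = (1*(-5 - 12) + I*√6)⁴ = (1*(-17) + I*√6)⁴ = (-17 + I*√6)⁴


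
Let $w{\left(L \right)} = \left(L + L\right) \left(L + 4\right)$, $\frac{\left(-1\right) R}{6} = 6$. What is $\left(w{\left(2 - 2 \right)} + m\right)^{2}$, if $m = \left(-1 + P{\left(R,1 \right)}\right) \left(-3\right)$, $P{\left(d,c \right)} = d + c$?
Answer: $11664$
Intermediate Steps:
$R = -36$ ($R = \left(-6\right) 6 = -36$)
$P{\left(d,c \right)} = c + d$
$w{\left(L \right)} = 2 L \left(4 + L\right)$
$m = 108$ ($m = \left(-1 + \left(1 - 36\right)\right) \left(-3\right) = \left(-1 - 35\right) \left(-3\right) = \left(-36\right) \left(-3\right) = 108$)
$\left(w{\left(2 - 2 \right)} + m\right)^{2} = \left(2 \left(2 - 2\right) \left(4 + \left(2 - 2\right)\right) + 108\right)^{2} = \left(2 \cdot 0 \left(4 + 0\right) + 108\right)^{2} = \left(2 \cdot 0 \cdot 4 + 108\right)^{2} = \left(0 + 108\right)^{2} = 108^{2} = 11664$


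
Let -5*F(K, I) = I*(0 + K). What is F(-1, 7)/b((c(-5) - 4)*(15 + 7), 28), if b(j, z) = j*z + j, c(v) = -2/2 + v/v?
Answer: -7/12760 ≈ -0.00054859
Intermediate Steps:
c(v) = 0 (c(v) = -2*½ + 1 = -1 + 1 = 0)
b(j, z) = j + j*z
F(K, I) = -I*K/5 (F(K, I) = -I*(0 + K)/5 = -I*K/5)
F(-1, 7)/b((c(-5) - 4)*(15 + 7), 28) = (-⅕*7*(-1))/((((0 - 4)*(15 + 7))*(1 + 28))) = 7/(5*((-4*22*29))) = 7/(5*((-88*29))) = (7/5)/(-2552) = (7/5)*(-1/2552) = -7/12760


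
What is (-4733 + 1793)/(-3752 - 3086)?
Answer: 1470/3419 ≈ 0.42995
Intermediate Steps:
(-4733 + 1793)/(-3752 - 3086) = -2940/(-6838) = -2940*(-1/6838) = 1470/3419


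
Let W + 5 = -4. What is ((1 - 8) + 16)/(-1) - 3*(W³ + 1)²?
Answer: -1589961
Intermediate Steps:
W = -9 (W = -5 - 4 = -9)
((1 - 8) + 16)/(-1) - 3*(W³ + 1)² = ((1 - 8) + 16)/(-1) - 3*((-9)³ + 1)² = (-7 + 16)*(-1) - 3*(-729 + 1)² = 9*(-1) - 3*(-728)² = -9 - 3*529984 = -9 - 1589952 = -1589961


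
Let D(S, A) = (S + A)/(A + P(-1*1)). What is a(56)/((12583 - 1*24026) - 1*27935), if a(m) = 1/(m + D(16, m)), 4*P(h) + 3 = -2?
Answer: -73/164757552 ≈ -4.4308e-7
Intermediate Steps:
P(h) = -5/4 (P(h) = -¾ + (¼)*(-2) = -¾ - ½ = -5/4)
D(S, A) = (A + S)/(-5/4 + A) (D(S, A) = (S + A)/(A - 5/4) = (A + S)/(-5/4 + A))
a(m) = 1/(m + 4*(16 + m)/(-5 + 4*m)) (a(m) = 1/(m + 4*(m + 16)/(-5 + 4*m)) = 1/(m + 4*(16 + m)/(-5 + 4*m)))
a(56)/((12583 - 1*24026) - 1*27935) = ((-5 + 4*56)/(64 - 1*56 + 4*56²))/((12583 - 1*24026) - 1*27935) = ((-5 + 224)/(64 - 56 + 4*3136))/((12583 - 24026) - 27935) = (219/(64 - 56 + 12544))/(-11443 - 27935) = (219/12552)/(-39378) = ((1/12552)*219)*(-1/39378) = (73/4184)*(-1/39378) = -73/164757552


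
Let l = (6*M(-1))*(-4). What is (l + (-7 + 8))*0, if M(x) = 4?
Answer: 0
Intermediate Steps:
l = -96 (l = (6*4)*(-4) = 24*(-4) = -96)
(l + (-7 + 8))*0 = (-96 + (-7 + 8))*0 = (-96 + 1)*0 = -95*0 = 0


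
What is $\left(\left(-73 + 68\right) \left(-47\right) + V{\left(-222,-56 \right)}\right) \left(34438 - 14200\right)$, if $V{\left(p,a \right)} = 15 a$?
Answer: $-12243990$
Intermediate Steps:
$\left(\left(-73 + 68\right) \left(-47\right) + V{\left(-222,-56 \right)}\right) \left(34438 - 14200\right) = \left(\left(-73 + 68\right) \left(-47\right) + 15 \left(-56\right)\right) \left(34438 - 14200\right) = \left(\left(-5\right) \left(-47\right) - 840\right) 20238 = \left(235 - 840\right) 20238 = \left(-605\right) 20238 = -12243990$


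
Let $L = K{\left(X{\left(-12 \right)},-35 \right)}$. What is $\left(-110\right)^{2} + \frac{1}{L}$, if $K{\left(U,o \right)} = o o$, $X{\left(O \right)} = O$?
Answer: $\frac{14822501}{1225} \approx 12100.0$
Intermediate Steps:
$K{\left(U,o \right)} = o^{2}$
$L = 1225$ ($L = \left(-35\right)^{2} = 1225$)
$\left(-110\right)^{2} + \frac{1}{L} = \left(-110\right)^{2} + \frac{1}{1225} = 12100 + \frac{1}{1225} = \frac{14822501}{1225}$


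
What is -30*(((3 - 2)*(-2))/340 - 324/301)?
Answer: 166143/5117 ≈ 32.469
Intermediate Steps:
-30*(((3 - 2)*(-2))/340 - 324/301) = -30*((1*(-2))*(1/340) - 324*1/301) = -30*(-2*1/340 - 324/301) = -30*(-1/170 - 324/301) = -30*(-55381/51170) = 166143/5117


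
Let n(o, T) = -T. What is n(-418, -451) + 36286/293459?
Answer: 132386295/293459 ≈ 451.12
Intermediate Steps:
n(-418, -451) + 36286/293459 = -1*(-451) + 36286/293459 = 451 + 36286*(1/293459) = 451 + 36286/293459 = 132386295/293459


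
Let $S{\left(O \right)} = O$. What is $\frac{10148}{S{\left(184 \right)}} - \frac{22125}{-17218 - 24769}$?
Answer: $\frac{107538769}{1931402} \approx 55.679$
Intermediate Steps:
$\frac{10148}{S{\left(184 \right)}} - \frac{22125}{-17218 - 24769} = \frac{10148}{184} - \frac{22125}{-17218 - 24769} = 10148 \cdot \frac{1}{184} - \frac{22125}{-17218 - 24769} = \frac{2537}{46} - \frac{22125}{-41987} = \frac{2537}{46} - - \frac{22125}{41987} = \frac{2537}{46} + \frac{22125}{41987} = \frac{107538769}{1931402}$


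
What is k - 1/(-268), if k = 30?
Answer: 8041/268 ≈ 30.004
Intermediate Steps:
k - 1/(-268) = 30 - 1/(-268) = 30 - 1*(-1/268) = 30 + 1/268 = 8041/268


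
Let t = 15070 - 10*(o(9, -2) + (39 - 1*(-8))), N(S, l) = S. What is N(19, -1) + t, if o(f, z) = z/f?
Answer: 131591/9 ≈ 14621.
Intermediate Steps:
t = 131420/9 (t = 15070 - 10*(-2/9 + (39 - 1*(-8))) = 15070 - 10*(-2*1/9 + (39 + 8)) = 15070 - 10*(-2/9 + 47) = 15070 - 10*421/9 = 15070 - 4210/9 = 131420/9 ≈ 14602.)
N(19, -1) + t = 19 + 131420/9 = 131591/9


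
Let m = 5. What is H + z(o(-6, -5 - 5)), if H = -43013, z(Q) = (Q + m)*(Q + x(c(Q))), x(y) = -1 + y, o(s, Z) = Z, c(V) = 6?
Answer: -42988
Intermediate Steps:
z(Q) = (5 + Q)² (z(Q) = (Q + 5)*(Q + (-1 + 6)) = (5 + Q)*(Q + 5) = (5 + Q)*(5 + Q) = (5 + Q)²)
H + z(o(-6, -5 - 5)) = -43013 + (25 + (-5 - 5)² + 10*(-5 - 5)) = -43013 + (25 + (-10)² + 10*(-10)) = -43013 + (25 + 100 - 100) = -43013 + 25 = -42988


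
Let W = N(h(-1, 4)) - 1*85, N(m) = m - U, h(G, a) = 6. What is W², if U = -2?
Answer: 5929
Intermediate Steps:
N(m) = 2 + m (N(m) = m - 1*(-2) = m + 2 = 2 + m)
W = -77 (W = (2 + 6) - 1*85 = 8 - 85 = -77)
W² = (-77)² = 5929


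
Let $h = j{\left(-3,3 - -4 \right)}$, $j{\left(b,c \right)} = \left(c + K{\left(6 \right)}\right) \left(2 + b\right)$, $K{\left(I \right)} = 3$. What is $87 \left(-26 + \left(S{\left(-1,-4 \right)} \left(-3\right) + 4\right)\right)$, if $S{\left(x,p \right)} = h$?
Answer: $696$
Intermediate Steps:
$j{\left(b,c \right)} = \left(2 + b\right) \left(3 + c\right)$ ($j{\left(b,c \right)} = \left(c + 3\right) \left(2 + b\right) = \left(3 + c\right) \left(2 + b\right) = \left(2 + b\right) \left(3 + c\right)$)
$h = -10$ ($h = 6 + 2 \left(3 - -4\right) + 3 \left(-3\right) - 3 \left(3 - -4\right) = 6 + 2 \left(3 + 4\right) - 9 - 3 \left(3 + 4\right) = 6 + 2 \cdot 7 - 9 - 21 = 6 + 14 - 9 - 21 = -10$)
$S{\left(x,p \right)} = -10$
$87 \left(-26 + \left(S{\left(-1,-4 \right)} \left(-3\right) + 4\right)\right) = 87 \left(-26 + \left(\left(-10\right) \left(-3\right) + 4\right)\right) = 87 \left(-26 + \left(30 + 4\right)\right) = 87 \left(-26 + 34\right) = 87 \cdot 8 = 696$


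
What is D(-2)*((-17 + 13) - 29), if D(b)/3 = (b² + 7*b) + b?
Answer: 1188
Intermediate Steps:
D(b) = 3*b² + 24*b (D(b) = 3*((b² + 7*b) + b) = 3*(b² + 8*b) = 3*b² + 24*b)
D(-2)*((-17 + 13) - 29) = (3*(-2)*(8 - 2))*((-17 + 13) - 29) = (3*(-2)*6)*(-4 - 29) = -36*(-33) = 1188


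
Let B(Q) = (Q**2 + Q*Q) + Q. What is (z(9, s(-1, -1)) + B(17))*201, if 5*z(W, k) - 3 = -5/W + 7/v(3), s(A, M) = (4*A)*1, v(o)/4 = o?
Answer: 7183003/60 ≈ 1.1972e+5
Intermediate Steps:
v(o) = 4*o
s(A, M) = 4*A
z(W, k) = 43/60 - 1/W (z(W, k) = 3/5 + (-5/W + 7/((4*3)))/5 = 3/5 + (-5/W + 7/12)/5 = 3/5 + (7/12 - 5/W)/5 = 3/5 + (7/60 - 1/W) = 43/60 - 1/W)
B(Q) = Q + 2*Q**2 (B(Q) = (Q**2 + Q**2) + Q = 2*Q**2 + Q = Q + 2*Q**2)
(z(9, s(-1, -1)) + B(17))*201 = ((43/60 - 1/9) + 17*(1 + 2*17))*201 = ((43/60 - 1*1/9) + 17*(1 + 34))*201 = ((43/60 - 1/9) + 17*35)*201 = (109/180 + 595)*201 = (107209/180)*201 = 7183003/60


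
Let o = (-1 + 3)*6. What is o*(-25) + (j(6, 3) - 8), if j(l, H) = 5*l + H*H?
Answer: -269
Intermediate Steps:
j(l, H) = H² + 5*l (j(l, H) = 5*l + H² = H² + 5*l)
o = 12 (o = 2*6 = 12)
o*(-25) + (j(6, 3) - 8) = 12*(-25) + ((3² + 5*6) - 8) = -300 + ((9 + 30) - 8) = -300 + (39 - 8) = -300 + 31 = -269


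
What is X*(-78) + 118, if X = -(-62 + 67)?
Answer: 508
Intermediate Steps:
X = -5 (X = -1*5 = -5)
X*(-78) + 118 = -5*(-78) + 118 = 390 + 118 = 508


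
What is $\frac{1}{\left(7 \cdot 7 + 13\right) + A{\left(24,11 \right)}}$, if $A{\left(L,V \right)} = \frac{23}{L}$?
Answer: $\frac{24}{1511} \approx 0.015884$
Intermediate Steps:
$\frac{1}{\left(7 \cdot 7 + 13\right) + A{\left(24,11 \right)}} = \frac{1}{\left(7 \cdot 7 + 13\right) + \frac{23}{24}} = \frac{1}{\left(49 + 13\right) + 23 \cdot \frac{1}{24}} = \frac{1}{62 + \frac{23}{24}} = \frac{1}{\frac{1511}{24}} = \frac{24}{1511}$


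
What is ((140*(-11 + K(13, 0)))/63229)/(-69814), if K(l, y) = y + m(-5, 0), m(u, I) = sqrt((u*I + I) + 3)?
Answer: 770/2207134703 - 70*sqrt(3)/2207134703 ≈ 2.9394e-7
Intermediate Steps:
m(u, I) = sqrt(3 + I + I*u) (m(u, I) = sqrt((I*u + I) + 3) = sqrt((I + I*u) + 3) = sqrt(3 + I + I*u))
K(l, y) = y + sqrt(3) (K(l, y) = y + sqrt(3 + 0 + 0*(-5)) = y + sqrt(3 + 0 + 0) = y + sqrt(3))
((140*(-11 + K(13, 0)))/63229)/(-69814) = ((140*(-11 + (0 + sqrt(3))))/63229)/(-69814) = ((140*(-11 + sqrt(3)))*(1/63229))*(-1/69814) = ((-1540 + 140*sqrt(3))*(1/63229))*(-1/69814) = (-1540/63229 + 140*sqrt(3)/63229)*(-1/69814) = 770/2207134703 - 70*sqrt(3)/2207134703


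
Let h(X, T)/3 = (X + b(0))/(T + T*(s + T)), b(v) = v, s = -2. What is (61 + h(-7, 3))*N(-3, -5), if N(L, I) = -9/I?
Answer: 207/2 ≈ 103.50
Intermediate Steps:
h(X, T) = 3*X/(T + T*(-2 + T)) (h(X, T) = 3*((X + 0)/(T + T*(-2 + T))) = 3*(X/(T + T*(-2 + T))) = 3*X/(T + T*(-2 + T)))
(61 + h(-7, 3))*N(-3, -5) = (61 + 3*(-7)/(3*(-1 + 3)))*(-9/(-5)) = (61 + 3*(-7)*(⅓)/2)*(-9*(-⅕)) = (61 + 3*(-7)*(⅓)*(½))*(9/5) = (61 - 7/2)*(9/5) = (115/2)*(9/5) = 207/2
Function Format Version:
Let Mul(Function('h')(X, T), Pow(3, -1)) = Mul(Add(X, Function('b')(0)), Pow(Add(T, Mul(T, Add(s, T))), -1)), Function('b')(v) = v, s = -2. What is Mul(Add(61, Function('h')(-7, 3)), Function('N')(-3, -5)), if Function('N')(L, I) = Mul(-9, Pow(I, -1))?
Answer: Rational(207, 2) ≈ 103.50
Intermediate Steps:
Function('h')(X, T) = Mul(3, X, Pow(Add(T, Mul(T, Add(-2, T))), -1)) (Function('h')(X, T) = Mul(3, Mul(Add(X, 0), Pow(Add(T, Mul(T, Add(-2, T))), -1))) = Mul(3, Mul(X, Pow(Add(T, Mul(T, Add(-2, T))), -1))) = Mul(3, X, Pow(Add(T, Mul(T, Add(-2, T))), -1)))
Mul(Add(61, Function('h')(-7, 3)), Function('N')(-3, -5)) = Mul(Add(61, Mul(3, -7, Pow(3, -1), Pow(Add(-1, 3), -1))), Mul(-9, Pow(-5, -1))) = Mul(Add(61, Mul(3, -7, Rational(1, 3), Pow(2, -1))), Mul(-9, Rational(-1, 5))) = Mul(Add(61, Mul(3, -7, Rational(1, 3), Rational(1, 2))), Rational(9, 5)) = Mul(Add(61, Rational(-7, 2)), Rational(9, 5)) = Mul(Rational(115, 2), Rational(9, 5)) = Rational(207, 2)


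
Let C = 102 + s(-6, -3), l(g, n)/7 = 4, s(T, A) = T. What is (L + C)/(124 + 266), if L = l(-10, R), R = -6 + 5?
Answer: 62/195 ≈ 0.31795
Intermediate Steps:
R = -1
l(g, n) = 28 (l(g, n) = 7*4 = 28)
L = 28
C = 96 (C = 102 - 6 = 96)
(L + C)/(124 + 266) = (28 + 96)/(124 + 266) = 124/390 = 124*(1/390) = 62/195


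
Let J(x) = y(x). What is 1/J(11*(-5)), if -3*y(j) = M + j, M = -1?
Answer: 3/56 ≈ 0.053571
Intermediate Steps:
y(j) = ⅓ - j/3 (y(j) = -(-1 + j)/3 = ⅓ - j/3)
J(x) = ⅓ - x/3
1/J(11*(-5)) = 1/(⅓ - 11*(-5)/3) = 1/(⅓ - ⅓*(-55)) = 1/(⅓ + 55/3) = 1/(56/3) = 3/56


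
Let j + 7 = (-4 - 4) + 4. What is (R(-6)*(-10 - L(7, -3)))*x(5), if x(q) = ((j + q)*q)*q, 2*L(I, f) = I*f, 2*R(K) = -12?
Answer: 450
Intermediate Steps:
R(K) = -6 (R(K) = (½)*(-12) = -6)
j = -11 (j = -7 + ((-4 - 4) + 4) = -7 + (-8 + 4) = -7 - 4 = -11)
L(I, f) = I*f/2 (L(I, f) = (I*f)/2 = I*f/2)
x(q) = q²*(-11 + q) (x(q) = ((-11 + q)*q)*q = (q*(-11 + q))*q = q²*(-11 + q))
(R(-6)*(-10 - L(7, -3)))*x(5) = (-6*(-10 - 7*(-3)/2))*(5²*(-11 + 5)) = (-6*(-10 - 1*(-21/2)))*(25*(-6)) = -6*(-10 + 21/2)*(-150) = -6*½*(-150) = -3*(-150) = 450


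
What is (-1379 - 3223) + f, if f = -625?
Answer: -5227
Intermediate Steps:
(-1379 - 3223) + f = (-1379 - 3223) - 625 = -4602 - 625 = -5227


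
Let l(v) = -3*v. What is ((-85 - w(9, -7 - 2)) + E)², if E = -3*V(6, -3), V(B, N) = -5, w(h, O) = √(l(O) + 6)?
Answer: (70 + √33)² ≈ 5737.2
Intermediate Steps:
w(h, O) = √(6 - 3*O) (w(h, O) = √(-3*O + 6) = √(6 - 3*O))
E = 15 (E = -3*(-5) = 15)
((-85 - w(9, -7 - 2)) + E)² = ((-85 - √(6 - 3*(-7 - 2))) + 15)² = ((-85 - √(6 - 3*(-9))) + 15)² = ((-85 - √(6 + 27)) + 15)² = ((-85 - √33) + 15)² = (-70 - √33)²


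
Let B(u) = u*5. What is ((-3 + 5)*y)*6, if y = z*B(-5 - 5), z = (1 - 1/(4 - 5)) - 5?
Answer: 1800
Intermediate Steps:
z = -3 (z = (1 - 1/(-1)) - 5 = (1 - 1*(-1)) - 5 = (1 + 1) - 5 = 2 - 5 = -3)
B(u) = 5*u
y = 150 (y = -15*(-5 - 5) = -15*(-10) = -3*(-50) = 150)
((-3 + 5)*y)*6 = ((-3 + 5)*150)*6 = (2*150)*6 = 300*6 = 1800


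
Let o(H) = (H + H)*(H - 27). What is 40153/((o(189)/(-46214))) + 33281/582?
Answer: -6416304146/212139 ≈ -30246.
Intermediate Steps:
o(H) = 2*H*(-27 + H) (o(H) = (2*H)*(-27 + H) = 2*H*(-27 + H))
40153/((o(189)/(-46214))) + 33281/582 = 40153/(((2*189*(-27 + 189))/(-46214))) + 33281/582 = 40153/(((2*189*162)*(-1/46214))) + 33281*(1/582) = 40153/((61236*(-1/46214))) + 33281/582 = 40153/(-4374/3301) + 33281/582 = 40153*(-3301/4374) + 33281/582 = -132545053/4374 + 33281/582 = -6416304146/212139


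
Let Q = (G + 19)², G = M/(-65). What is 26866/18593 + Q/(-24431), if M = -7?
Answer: 2744453821898/1919187588175 ≈ 1.4300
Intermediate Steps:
G = 7/65 (G = -7/(-65) = -7*(-1/65) = 7/65 ≈ 0.10769)
Q = 1542564/4225 (Q = (7/65 + 19)² = (1242/65)² = 1542564/4225 ≈ 365.10)
26866/18593 + Q/(-24431) = 26866/18593 + (1542564/4225)/(-24431) = 26866*(1/18593) + (1542564/4225)*(-1/24431) = 26866/18593 - 1542564/103220975 = 2744453821898/1919187588175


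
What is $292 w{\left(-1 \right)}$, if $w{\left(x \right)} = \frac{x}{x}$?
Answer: $292$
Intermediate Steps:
$w{\left(x \right)} = 1$
$292 w{\left(-1 \right)} = 292 \cdot 1 = 292$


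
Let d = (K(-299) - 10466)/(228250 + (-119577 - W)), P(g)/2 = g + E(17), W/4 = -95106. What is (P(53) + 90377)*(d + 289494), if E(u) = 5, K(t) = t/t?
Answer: 1830423066363047/69871 ≈ 2.6197e+10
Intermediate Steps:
K(t) = 1
W = -380424 (W = 4*(-95106) = -380424)
P(g) = 10 + 2*g (P(g) = 2*(g + 5) = 2*(5 + g) = 10 + 2*g)
d = -1495/69871 (d = (1 - 10466)/(228250 + (-119577 - 1*(-380424))) = -10465/(228250 + (-119577 + 380424)) = -10465/(228250 + 260847) = -10465/489097 = -10465*1/489097 = -1495/69871 ≈ -0.021397)
(P(53) + 90377)*(d + 289494) = ((10 + 2*53) + 90377)*(-1495/69871 + 289494) = ((10 + 106) + 90377)*(20227233779/69871) = (116 + 90377)*(20227233779/69871) = 90493*(20227233779/69871) = 1830423066363047/69871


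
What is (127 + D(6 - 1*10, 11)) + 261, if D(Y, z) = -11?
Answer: 377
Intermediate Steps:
(127 + D(6 - 1*10, 11)) + 261 = (127 - 11) + 261 = 116 + 261 = 377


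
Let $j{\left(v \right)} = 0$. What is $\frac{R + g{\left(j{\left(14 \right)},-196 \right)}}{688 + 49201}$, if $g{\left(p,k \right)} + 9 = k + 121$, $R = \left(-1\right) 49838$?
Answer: $- \frac{49922}{49889} \approx -1.0007$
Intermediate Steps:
$R = -49838$
$g{\left(p,k \right)} = 112 + k$ ($g{\left(p,k \right)} = -9 + \left(k + 121\right) = -9 + \left(121 + k\right) = 112 + k$)
$\frac{R + g{\left(j{\left(14 \right)},-196 \right)}}{688 + 49201} = \frac{-49838 + \left(112 - 196\right)}{688 + 49201} = \frac{-49838 - 84}{49889} = \left(-49922\right) \frac{1}{49889} = - \frac{49922}{49889}$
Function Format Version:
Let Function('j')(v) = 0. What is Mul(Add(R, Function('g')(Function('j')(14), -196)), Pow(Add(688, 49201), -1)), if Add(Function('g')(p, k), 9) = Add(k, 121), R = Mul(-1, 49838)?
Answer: Rational(-49922, 49889) ≈ -1.0007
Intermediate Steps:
R = -49838
Function('g')(p, k) = Add(112, k) (Function('g')(p, k) = Add(-9, Add(k, 121)) = Add(-9, Add(121, k)) = Add(112, k))
Mul(Add(R, Function('g')(Function('j')(14), -196)), Pow(Add(688, 49201), -1)) = Mul(Add(-49838, Add(112, -196)), Pow(Add(688, 49201), -1)) = Mul(Add(-49838, -84), Pow(49889, -1)) = Mul(-49922, Rational(1, 49889)) = Rational(-49922, 49889)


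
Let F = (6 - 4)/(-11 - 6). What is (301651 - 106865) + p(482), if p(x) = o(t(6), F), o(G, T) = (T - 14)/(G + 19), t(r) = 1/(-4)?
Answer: 16556746/85 ≈ 1.9479e+5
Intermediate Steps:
t(r) = -1/4
F = -2/17 (F = 2/(-17) = 2*(-1/17) = -2/17 ≈ -0.11765)
o(G, T) = (-14 + T)/(19 + G)
p(x) = -64/85 (p(x) = (-14 - 2/17)/(19 - 1/4) = -240/17/(75/4) = (4/75)*(-240/17) = -64/85)
(301651 - 106865) + p(482) = (301651 - 106865) - 64/85 = 194786 - 64/85 = 16556746/85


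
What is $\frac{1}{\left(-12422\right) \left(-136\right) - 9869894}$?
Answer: $- \frac{1}{8180502} \approx -1.2224 \cdot 10^{-7}$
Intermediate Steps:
$\frac{1}{\left(-12422\right) \left(-136\right) - 9869894} = \frac{1}{1689392 - 9869894} = \frac{1}{-8180502} = - \frac{1}{8180502}$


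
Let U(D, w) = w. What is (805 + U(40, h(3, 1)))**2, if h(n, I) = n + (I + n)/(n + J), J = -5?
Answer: 649636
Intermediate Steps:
h(n, I) = n + (I + n)/(-5 + n) (h(n, I) = n + (I + n)/(n - 5) = n + (I + n)/(-5 + n))
(805 + U(40, h(3, 1)))**2 = (805 + (1 + 3**2 - 4*3)/(-5 + 3))**2 = (805 + (1 + 9 - 12)/(-2))**2 = (805 - 1/2*(-2))**2 = (805 + 1)**2 = 806**2 = 649636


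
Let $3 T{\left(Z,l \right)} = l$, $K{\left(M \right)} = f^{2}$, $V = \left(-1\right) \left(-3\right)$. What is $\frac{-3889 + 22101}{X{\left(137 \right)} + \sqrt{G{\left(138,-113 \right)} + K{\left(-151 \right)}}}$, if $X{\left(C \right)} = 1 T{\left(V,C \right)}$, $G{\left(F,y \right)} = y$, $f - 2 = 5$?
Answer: $\frac{7485132}{19345} - \frac{1311264 i}{19345} \approx 386.93 - 67.783 i$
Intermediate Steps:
$V = 3$
$f = 7$ ($f = 2 + 5 = 7$)
$K{\left(M \right)} = 49$ ($K{\left(M \right)} = 7^{2} = 49$)
$T{\left(Z,l \right)} = \frac{l}{3}$
$X{\left(C \right)} = \frac{C}{3}$ ($X{\left(C \right)} = 1 \frac{C}{3} = \frac{C}{3}$)
$\frac{-3889 + 22101}{X{\left(137 \right)} + \sqrt{G{\left(138,-113 \right)} + K{\left(-151 \right)}}} = \frac{-3889 + 22101}{\frac{1}{3} \cdot 137 + \sqrt{-113 + 49}} = \frac{18212}{\frac{137}{3} + \sqrt{-64}} = \frac{18212}{\frac{137}{3} + 8 i} = 18212 \frac{9 \left(\frac{137}{3} - 8 i\right)}{19345} = \frac{163908 \left(\frac{137}{3} - 8 i\right)}{19345}$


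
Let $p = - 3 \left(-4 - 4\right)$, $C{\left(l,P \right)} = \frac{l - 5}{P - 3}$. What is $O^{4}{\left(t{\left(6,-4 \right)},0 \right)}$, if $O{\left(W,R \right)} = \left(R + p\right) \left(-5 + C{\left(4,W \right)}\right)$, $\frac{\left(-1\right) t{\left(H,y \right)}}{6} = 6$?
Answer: $\frac{5801854959616}{28561} \approx 2.0314 \cdot 10^{8}$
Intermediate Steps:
$t{\left(H,y \right)} = -36$ ($t{\left(H,y \right)} = \left(-6\right) 6 = -36$)
$C{\left(l,P \right)} = \frac{-5 + l}{-3 + P}$
$p = 24$ ($p = - 3 \left(-4 - 4\right) = \left(-3\right) \left(-8\right) = 24$)
$O{\left(W,R \right)} = \left(-5 - \frac{1}{-3 + W}\right) \left(24 + R\right)$ ($O{\left(W,R \right)} = \left(R + 24\right) \left(-5 + \frac{-5 + 4}{-3 + W}\right) = \left(24 + R\right) \left(-5 + \frac{1}{-3 + W} \left(-1\right)\right) = \left(24 + R\right) \left(-5 - \frac{1}{-3 + W}\right) = \left(-5 - \frac{1}{-3 + W}\right) \left(24 + R\right)$)
$O^{4}{\left(t{\left(6,-4 \right)},0 \right)} = \left(\frac{-24 - 0 + 5 \left(-24 - 0\right) \left(-3 - 36\right)}{-3 - 36}\right)^{4} = \left(\frac{-24 + 0 + 5 \left(-24 + 0\right) \left(-39\right)}{-39}\right)^{4} = \left(- \frac{-24 + 0 + 5 \left(-24\right) \left(-39\right)}{39}\right)^{4} = \left(- \frac{-24 + 0 + 4680}{39}\right)^{4} = \left(\left(- \frac{1}{39}\right) 4656\right)^{4} = \left(- \frac{1552}{13}\right)^{4} = \frac{5801854959616}{28561}$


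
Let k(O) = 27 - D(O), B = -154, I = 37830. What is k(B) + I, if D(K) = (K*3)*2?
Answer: 38781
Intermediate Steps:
D(K) = 6*K (D(K) = (3*K)*2 = 6*K)
k(O) = 27 - 6*O
k(B) + I = (27 - 6*(-154)) + 37830 = (27 + 924) + 37830 = 951 + 37830 = 38781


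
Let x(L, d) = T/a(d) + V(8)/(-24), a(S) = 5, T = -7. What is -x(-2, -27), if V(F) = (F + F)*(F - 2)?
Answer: 27/5 ≈ 5.4000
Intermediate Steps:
V(F) = 2*F*(-2 + F) (V(F) = (2*F)*(-2 + F) = 2*F*(-2 + F))
x(L, d) = -27/5 (x(L, d) = -7/5 + (2*8*(-2 + 8))/(-24) = -7*⅕ + (2*8*6)*(-1/24) = -7/5 + 96*(-1/24) = -7/5 - 4 = -27/5)
-x(-2, -27) = -1*(-27/5) = 27/5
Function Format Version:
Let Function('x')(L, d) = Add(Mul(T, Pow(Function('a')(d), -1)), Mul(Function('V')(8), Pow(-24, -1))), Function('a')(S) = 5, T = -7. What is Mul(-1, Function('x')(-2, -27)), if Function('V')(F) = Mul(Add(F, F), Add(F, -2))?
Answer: Rational(27, 5) ≈ 5.4000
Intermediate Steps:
Function('V')(F) = Mul(2, F, Add(-2, F)) (Function('V')(F) = Mul(Mul(2, F), Add(-2, F)) = Mul(2, F, Add(-2, F)))
Function('x')(L, d) = Rational(-27, 5) (Function('x')(L, d) = Add(Mul(-7, Pow(5, -1)), Mul(Mul(2, 8, Add(-2, 8)), Pow(-24, -1))) = Add(Mul(-7, Rational(1, 5)), Mul(Mul(2, 8, 6), Rational(-1, 24))) = Add(Rational(-7, 5), Mul(96, Rational(-1, 24))) = Add(Rational(-7, 5), -4) = Rational(-27, 5))
Mul(-1, Function('x')(-2, -27)) = Mul(-1, Rational(-27, 5)) = Rational(27, 5)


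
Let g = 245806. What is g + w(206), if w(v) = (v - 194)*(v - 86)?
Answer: 247246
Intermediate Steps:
w(v) = (-194 + v)*(-86 + v)
g + w(206) = 245806 + (16684 + 206² - 280*206) = 245806 + (16684 + 42436 - 57680) = 245806 + 1440 = 247246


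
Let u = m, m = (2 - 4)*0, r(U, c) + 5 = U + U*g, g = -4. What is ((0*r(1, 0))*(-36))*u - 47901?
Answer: -47901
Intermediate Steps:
r(U, c) = -5 - 3*U (r(U, c) = -5 + (U + U*(-4)) = -5 + (U - 4*U) = -5 - 3*U)
m = 0 (m = -2*0 = 0)
u = 0
((0*r(1, 0))*(-36))*u - 47901 = ((0*(-5 - 3*1))*(-36))*0 - 47901 = ((0*(-5 - 3))*(-36))*0 - 47901 = ((0*(-8))*(-36))*0 - 47901 = (0*(-36))*0 - 47901 = 0*0 - 47901 = 0 - 47901 = -47901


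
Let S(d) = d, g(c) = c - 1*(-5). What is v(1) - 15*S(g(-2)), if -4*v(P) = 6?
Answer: -93/2 ≈ -46.500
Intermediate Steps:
g(c) = 5 + c (g(c) = c + 5 = 5 + c)
v(P) = -3/2 (v(P) = -1/4*6 = -3/2)
v(1) - 15*S(g(-2)) = -3/2 - 15*(5 - 2) = -3/2 - 15*3 = -3/2 - 45 = -93/2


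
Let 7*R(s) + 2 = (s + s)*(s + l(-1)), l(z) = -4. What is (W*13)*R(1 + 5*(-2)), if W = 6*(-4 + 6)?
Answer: 36192/7 ≈ 5170.3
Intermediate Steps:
W = 12 (W = 6*2 = 12)
R(s) = -2/7 + 2*s*(-4 + s)/7 (R(s) = -2/7 + ((s + s)*(s - 4))/7 = -2/7 + ((2*s)*(-4 + s))/7 = -2/7 + (2*s*(-4 + s))/7 = -2/7 + 2*s*(-4 + s)/7)
(W*13)*R(1 + 5*(-2)) = (12*13)*(-2/7 - 8*(1 + 5*(-2))/7 + 2*(1 + 5*(-2))**2/7) = 156*(-2/7 - 8*(1 - 10)/7 + 2*(1 - 10)**2/7) = 156*(-2/7 - 8/7*(-9) + (2/7)*(-9)**2) = 156*(-2/7 + 72/7 + (2/7)*81) = 156*(-2/7 + 72/7 + 162/7) = 156*(232/7) = 36192/7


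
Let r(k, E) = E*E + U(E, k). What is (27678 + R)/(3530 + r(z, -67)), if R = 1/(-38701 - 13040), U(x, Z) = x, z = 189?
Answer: 1432087397/411444432 ≈ 3.4806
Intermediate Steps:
r(k, E) = E + E² (r(k, E) = E*E + E = E² + E = E + E²)
R = -1/51741 (R = 1/(-51741) = -1/51741 ≈ -1.9327e-5)
(27678 + R)/(3530 + r(z, -67)) = (27678 - 1/51741)/(3530 - 67*(1 - 67)) = 1432087397/(51741*(3530 - 67*(-66))) = 1432087397/(51741*(3530 + 4422)) = (1432087397/51741)/7952 = (1432087397/51741)*(1/7952) = 1432087397/411444432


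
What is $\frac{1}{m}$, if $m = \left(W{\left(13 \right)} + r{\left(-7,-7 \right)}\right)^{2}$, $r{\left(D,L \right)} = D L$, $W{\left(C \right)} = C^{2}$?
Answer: $\frac{1}{47524} \approx 2.1042 \cdot 10^{-5}$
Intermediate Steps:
$m = 47524$ ($m = \left(13^{2} - -49\right)^{2} = \left(169 + 49\right)^{2} = 218^{2} = 47524$)
$\frac{1}{m} = \frac{1}{47524}$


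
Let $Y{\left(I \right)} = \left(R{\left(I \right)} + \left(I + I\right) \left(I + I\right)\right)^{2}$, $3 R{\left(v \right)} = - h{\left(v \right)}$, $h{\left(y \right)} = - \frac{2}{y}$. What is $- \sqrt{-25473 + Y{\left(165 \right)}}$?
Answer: $- \frac{\sqrt{2905796904350179}}{495} \approx -1.089 \cdot 10^{5}$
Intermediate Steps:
$R{\left(v \right)} = \frac{2}{3 v}$ ($R{\left(v \right)} = \frac{\left(-1\right) \left(- \frac{2}{v}\right)}{3} = \frac{2 \frac{1}{v}}{3} = \frac{2}{3 v}$)
$Y{\left(I \right)} = \left(4 I^{2} + \frac{2}{3 I}\right)^{2}$ ($Y{\left(I \right)} = \left(\frac{2}{3 I} + \left(I + I\right) \left(I + I\right)\right)^{2} = \left(\frac{2}{3 I} + 2 I 2 I\right)^{2} = \left(\frac{2}{3 I} + 4 I^{2}\right)^{2} = \left(4 I^{2} + \frac{2}{3 I}\right)^{2}$)
$- \sqrt{-25473 + Y{\left(165 \right)}} = - \sqrt{-25473 + \frac{4 \left(1 + 6 \cdot 165^{3}\right)^{2}}{9 \cdot 27225}} = - \sqrt{-25473 + \frac{4}{9} \cdot \frac{1}{27225} \left(1 + 6 \cdot 4492125\right)^{2}} = - \sqrt{-25473 + \frac{4}{9} \cdot \frac{1}{27225} \left(1 + 26952750\right)^{2}} = - \sqrt{-25473 + \frac{4}{9} \cdot \frac{1}{27225} \cdot 26952751^{2}} = - \sqrt{-25473 + \frac{4}{9} \cdot \frac{1}{27225} \cdot 726450786468001} = - \sqrt{-25473 + \frac{2905803145872004}{245025}} = - \sqrt{\frac{2905796904350179}{245025}} = - \frac{\sqrt{2905796904350179}}{495}$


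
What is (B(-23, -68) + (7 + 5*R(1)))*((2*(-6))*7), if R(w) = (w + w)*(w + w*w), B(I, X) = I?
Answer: -336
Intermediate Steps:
R(w) = 2*w*(w + w²) (R(w) = (2*w)*(w + w²) = 2*w*(w + w²))
(B(-23, -68) + (7 + 5*R(1)))*((2*(-6))*7) = (-23 + (7 + 5*(2*1²*(1 + 1))))*((2*(-6))*7) = (-23 + (7 + 5*(2*1*2)))*(-12*7) = (-23 + (7 + 5*4))*(-84) = (-23 + (7 + 20))*(-84) = (-23 + 27)*(-84) = 4*(-84) = -336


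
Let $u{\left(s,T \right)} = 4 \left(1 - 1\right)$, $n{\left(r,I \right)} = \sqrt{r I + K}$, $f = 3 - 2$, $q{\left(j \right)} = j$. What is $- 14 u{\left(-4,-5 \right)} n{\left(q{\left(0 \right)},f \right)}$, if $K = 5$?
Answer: $0$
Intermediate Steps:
$f = 1$
$n{\left(r,I \right)} = \sqrt{5 + I r}$ ($n{\left(r,I \right)} = \sqrt{r I + 5} = \sqrt{I r + 5} = \sqrt{5 + I r}$)
$u{\left(s,T \right)} = 0$ ($u{\left(s,T \right)} = 4 \cdot 0 = 0$)
$- 14 u{\left(-4,-5 \right)} n{\left(q{\left(0 \right)},f \right)} = \left(-14\right) 0 \sqrt{5 + 1 \cdot 0} = 0 \sqrt{5 + 0} = 0 \sqrt{5} = 0$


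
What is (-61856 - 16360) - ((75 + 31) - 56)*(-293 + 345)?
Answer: -80816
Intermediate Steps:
(-61856 - 16360) - ((75 + 31) - 56)*(-293 + 345) = -78216 - (106 - 56)*52 = -78216 - 50*52 = -78216 - 1*2600 = -78216 - 2600 = -80816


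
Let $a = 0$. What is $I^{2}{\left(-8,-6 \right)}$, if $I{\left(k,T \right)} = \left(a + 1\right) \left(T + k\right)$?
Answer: $196$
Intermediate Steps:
$I{\left(k,T \right)} = T + k$ ($I{\left(k,T \right)} = \left(0 + 1\right) \left(T + k\right) = 1 \left(T + k\right) = T + k$)
$I^{2}{\left(-8,-6 \right)} = \left(-6 - 8\right)^{2} = \left(-14\right)^{2} = 196$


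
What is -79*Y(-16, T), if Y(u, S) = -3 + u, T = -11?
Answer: 1501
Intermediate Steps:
-79*Y(-16, T) = -79*(-3 - 16) = -79*(-19) = 1501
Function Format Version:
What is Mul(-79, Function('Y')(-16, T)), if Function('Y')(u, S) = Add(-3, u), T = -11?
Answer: 1501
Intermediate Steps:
Mul(-79, Function('Y')(-16, T)) = Mul(-79, Add(-3, -16)) = Mul(-79, -19) = 1501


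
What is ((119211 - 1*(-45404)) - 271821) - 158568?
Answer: -265774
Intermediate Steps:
((119211 - 1*(-45404)) - 271821) - 158568 = ((119211 + 45404) - 271821) - 158568 = (164615 - 271821) - 158568 = -107206 - 158568 = -265774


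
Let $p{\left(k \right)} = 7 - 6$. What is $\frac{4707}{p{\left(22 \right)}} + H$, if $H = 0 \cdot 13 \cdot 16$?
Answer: $4707$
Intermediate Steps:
$H = 0$ ($H = 0 \cdot 16 = 0$)
$p{\left(k \right)} = 1$ ($p{\left(k \right)} = 7 - 6 = 1$)
$\frac{4707}{p{\left(22 \right)}} + H = \frac{4707}{1} + 0 = 4707 \cdot 1 + 0 = 4707 + 0 = 4707$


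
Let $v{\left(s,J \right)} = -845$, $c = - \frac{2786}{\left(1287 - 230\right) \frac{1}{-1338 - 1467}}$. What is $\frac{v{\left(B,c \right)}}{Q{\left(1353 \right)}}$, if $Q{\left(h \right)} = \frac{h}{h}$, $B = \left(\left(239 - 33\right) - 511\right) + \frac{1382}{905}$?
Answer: $-845$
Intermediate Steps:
$B = - \frac{274643}{905}$ ($B = \left(206 - 511\right) + 1382 \cdot \frac{1}{905} = -305 + \frac{1382}{905} = - \frac{274643}{905} \approx -303.47$)
$Q{\left(h \right)} = 1$
$c = \frac{1116390}{151}$ ($c = - \frac{2786}{1057 \frac{1}{-2805}} = - \frac{2786}{1057 \left(- \frac{1}{2805}\right)} = - \frac{2786}{- \frac{1057}{2805}} = \left(-2786\right) \left(- \frac{2805}{1057}\right) = \frac{1116390}{151} \approx 7393.3$)
$\frac{v{\left(B,c \right)}}{Q{\left(1353 \right)}} = - \frac{845}{1} = \left(-845\right) 1 = -845$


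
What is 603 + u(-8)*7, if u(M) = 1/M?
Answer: 4817/8 ≈ 602.13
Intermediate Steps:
603 + u(-8)*7 = 603 + 7/(-8) = 603 - 1/8*7 = 603 - 7/8 = 4817/8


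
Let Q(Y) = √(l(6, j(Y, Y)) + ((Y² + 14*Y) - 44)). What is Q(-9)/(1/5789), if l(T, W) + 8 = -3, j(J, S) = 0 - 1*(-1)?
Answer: 57890*I ≈ 57890.0*I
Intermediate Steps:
j(J, S) = 1 (j(J, S) = 0 + 1 = 1)
l(T, W) = -11 (l(T, W) = -8 - 3 = -11)
Q(Y) = √(-55 + Y² + 14*Y) (Q(Y) = √(-11 + ((Y² + 14*Y) - 44)) = √(-11 + (-44 + Y² + 14*Y)) = √(-55 + Y² + 14*Y))
Q(-9)/(1/5789) = √(-55 + (-9)² + 14*(-9))/(1/5789) = √(-55 + 81 - 126)/(1/5789) = √(-100)*5789 = (10*I)*5789 = 57890*I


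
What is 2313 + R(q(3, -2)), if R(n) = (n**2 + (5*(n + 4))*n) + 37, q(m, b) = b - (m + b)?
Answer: 2344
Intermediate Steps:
q(m, b) = -m (q(m, b) = b - (b + m) = b + (-b - m) = -m)
R(n) = 37 + n**2 + n*(20 + 5*n) (R(n) = (n**2 + (5*(4 + n))*n) + 37 = (n**2 + (20 + 5*n)*n) + 37 = (n**2 + n*(20 + 5*n)) + 37 = 37 + n**2 + n*(20 + 5*n))
2313 + R(q(3, -2)) = 2313 + (37 + 6*(-1*3)**2 + 20*(-1*3)) = 2313 + (37 + 6*(-3)**2 + 20*(-3)) = 2313 + (37 + 6*9 - 60) = 2313 + (37 + 54 - 60) = 2313 + 31 = 2344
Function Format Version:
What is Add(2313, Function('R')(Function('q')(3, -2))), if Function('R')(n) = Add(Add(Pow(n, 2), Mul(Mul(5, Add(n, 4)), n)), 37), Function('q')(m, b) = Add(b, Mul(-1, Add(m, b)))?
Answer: 2344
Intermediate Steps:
Function('q')(m, b) = Mul(-1, m) (Function('q')(m, b) = Add(b, Mul(-1, Add(b, m))) = Add(b, Add(Mul(-1, b), Mul(-1, m))) = Mul(-1, m))
Function('R')(n) = Add(37, Pow(n, 2), Mul(n, Add(20, Mul(5, n)))) (Function('R')(n) = Add(Add(Pow(n, 2), Mul(Mul(5, Add(4, n)), n)), 37) = Add(Add(Pow(n, 2), Mul(Add(20, Mul(5, n)), n)), 37) = Add(Add(Pow(n, 2), Mul(n, Add(20, Mul(5, n)))), 37) = Add(37, Pow(n, 2), Mul(n, Add(20, Mul(5, n)))))
Add(2313, Function('R')(Function('q')(3, -2))) = Add(2313, Add(37, Mul(6, Pow(Mul(-1, 3), 2)), Mul(20, Mul(-1, 3)))) = Add(2313, Add(37, Mul(6, Pow(-3, 2)), Mul(20, -3))) = Add(2313, Add(37, Mul(6, 9), -60)) = Add(2313, Add(37, 54, -60)) = Add(2313, 31) = 2344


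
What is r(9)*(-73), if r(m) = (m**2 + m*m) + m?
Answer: -12483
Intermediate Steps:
r(m) = m + 2*m**2 (r(m) = (m**2 + m**2) + m = 2*m**2 + m = m + 2*m**2)
r(9)*(-73) = (9*(1 + 2*9))*(-73) = (9*(1 + 18))*(-73) = (9*19)*(-73) = 171*(-73) = -12483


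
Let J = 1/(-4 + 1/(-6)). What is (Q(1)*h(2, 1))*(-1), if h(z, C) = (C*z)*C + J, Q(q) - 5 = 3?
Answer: -352/25 ≈ -14.080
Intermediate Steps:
Q(q) = 8 (Q(q) = 5 + 3 = 8)
J = -6/25 (J = 1/(-4 - 1/6) = 1/(-25/6) = -6/25 ≈ -0.24000)
h(z, C) = -6/25 + z*C**2 (h(z, C) = (C*z)*C - 6/25 = z*C**2 - 6/25 = -6/25 + z*C**2)
(Q(1)*h(2, 1))*(-1) = (8*(-6/25 + 2*1**2))*(-1) = (8*(-6/25 + 2*1))*(-1) = (8*(-6/25 + 2))*(-1) = (8*(44/25))*(-1) = (352/25)*(-1) = -352/25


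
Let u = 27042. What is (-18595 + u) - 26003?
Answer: -17556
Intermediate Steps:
(-18595 + u) - 26003 = (-18595 + 27042) - 26003 = 8447 - 26003 = -17556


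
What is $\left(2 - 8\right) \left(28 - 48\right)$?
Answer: $120$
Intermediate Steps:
$\left(2 - 8\right) \left(28 - 48\right) = \left(2 - 8\right) \left(-20\right) = \left(-6\right) \left(-20\right) = 120$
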